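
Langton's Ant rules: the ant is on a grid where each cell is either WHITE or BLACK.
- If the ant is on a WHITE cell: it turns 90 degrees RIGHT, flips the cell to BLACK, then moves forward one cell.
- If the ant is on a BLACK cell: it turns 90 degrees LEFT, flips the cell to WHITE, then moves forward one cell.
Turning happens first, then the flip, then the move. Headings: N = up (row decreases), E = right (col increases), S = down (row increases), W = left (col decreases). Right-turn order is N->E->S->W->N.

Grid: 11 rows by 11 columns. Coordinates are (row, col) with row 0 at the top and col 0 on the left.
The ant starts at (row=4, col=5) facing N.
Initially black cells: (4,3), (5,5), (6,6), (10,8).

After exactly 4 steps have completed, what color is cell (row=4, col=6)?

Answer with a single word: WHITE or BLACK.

Step 1: on WHITE (4,5): turn R to E, flip to black, move to (4,6). |black|=5
Step 2: on WHITE (4,6): turn R to S, flip to black, move to (5,6). |black|=6
Step 3: on WHITE (5,6): turn R to W, flip to black, move to (5,5). |black|=7
Step 4: on BLACK (5,5): turn L to S, flip to white, move to (6,5). |black|=6

Answer: BLACK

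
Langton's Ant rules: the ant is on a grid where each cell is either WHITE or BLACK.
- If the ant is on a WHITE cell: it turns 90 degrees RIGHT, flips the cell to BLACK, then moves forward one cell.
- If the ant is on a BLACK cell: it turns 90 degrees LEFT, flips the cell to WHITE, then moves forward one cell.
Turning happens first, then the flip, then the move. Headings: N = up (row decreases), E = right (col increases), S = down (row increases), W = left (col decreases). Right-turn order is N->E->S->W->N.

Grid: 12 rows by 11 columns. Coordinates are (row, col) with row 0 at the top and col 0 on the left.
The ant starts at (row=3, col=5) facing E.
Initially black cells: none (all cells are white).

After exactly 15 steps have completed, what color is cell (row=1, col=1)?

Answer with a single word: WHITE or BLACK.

Answer: WHITE

Derivation:
Step 1: on WHITE (3,5): turn R to S, flip to black, move to (4,5). |black|=1
Step 2: on WHITE (4,5): turn R to W, flip to black, move to (4,4). |black|=2
Step 3: on WHITE (4,4): turn R to N, flip to black, move to (3,4). |black|=3
Step 4: on WHITE (3,4): turn R to E, flip to black, move to (3,5). |black|=4
Step 5: on BLACK (3,5): turn L to N, flip to white, move to (2,5). |black|=3
Step 6: on WHITE (2,5): turn R to E, flip to black, move to (2,6). |black|=4
Step 7: on WHITE (2,6): turn R to S, flip to black, move to (3,6). |black|=5
Step 8: on WHITE (3,6): turn R to W, flip to black, move to (3,5). |black|=6
Step 9: on WHITE (3,5): turn R to N, flip to black, move to (2,5). |black|=7
Step 10: on BLACK (2,5): turn L to W, flip to white, move to (2,4). |black|=6
Step 11: on WHITE (2,4): turn R to N, flip to black, move to (1,4). |black|=7
Step 12: on WHITE (1,4): turn R to E, flip to black, move to (1,5). |black|=8
Step 13: on WHITE (1,5): turn R to S, flip to black, move to (2,5). |black|=9
Step 14: on WHITE (2,5): turn R to W, flip to black, move to (2,4). |black|=10
Step 15: on BLACK (2,4): turn L to S, flip to white, move to (3,4). |black|=9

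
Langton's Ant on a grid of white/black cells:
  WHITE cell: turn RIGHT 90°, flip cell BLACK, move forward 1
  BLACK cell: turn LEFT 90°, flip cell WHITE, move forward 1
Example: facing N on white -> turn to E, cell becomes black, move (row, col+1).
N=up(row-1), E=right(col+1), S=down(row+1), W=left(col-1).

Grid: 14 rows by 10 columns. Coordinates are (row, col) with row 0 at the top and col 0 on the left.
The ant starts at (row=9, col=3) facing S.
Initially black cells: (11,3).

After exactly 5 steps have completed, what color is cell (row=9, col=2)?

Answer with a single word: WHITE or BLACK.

Step 1: on WHITE (9,3): turn R to W, flip to black, move to (9,2). |black|=2
Step 2: on WHITE (9,2): turn R to N, flip to black, move to (8,2). |black|=3
Step 3: on WHITE (8,2): turn R to E, flip to black, move to (8,3). |black|=4
Step 4: on WHITE (8,3): turn R to S, flip to black, move to (9,3). |black|=5
Step 5: on BLACK (9,3): turn L to E, flip to white, move to (9,4). |black|=4

Answer: BLACK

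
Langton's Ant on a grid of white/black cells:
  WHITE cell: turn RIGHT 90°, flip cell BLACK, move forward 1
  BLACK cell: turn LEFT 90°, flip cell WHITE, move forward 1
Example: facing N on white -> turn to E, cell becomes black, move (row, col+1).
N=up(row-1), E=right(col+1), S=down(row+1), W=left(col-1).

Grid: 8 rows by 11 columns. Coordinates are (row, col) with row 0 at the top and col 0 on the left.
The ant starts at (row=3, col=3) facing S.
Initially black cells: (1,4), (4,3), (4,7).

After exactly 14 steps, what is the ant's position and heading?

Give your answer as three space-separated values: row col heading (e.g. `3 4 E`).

Step 1: on WHITE (3,3): turn R to W, flip to black, move to (3,2). |black|=4
Step 2: on WHITE (3,2): turn R to N, flip to black, move to (2,2). |black|=5
Step 3: on WHITE (2,2): turn R to E, flip to black, move to (2,3). |black|=6
Step 4: on WHITE (2,3): turn R to S, flip to black, move to (3,3). |black|=7
Step 5: on BLACK (3,3): turn L to E, flip to white, move to (3,4). |black|=6
Step 6: on WHITE (3,4): turn R to S, flip to black, move to (4,4). |black|=7
Step 7: on WHITE (4,4): turn R to W, flip to black, move to (4,3). |black|=8
Step 8: on BLACK (4,3): turn L to S, flip to white, move to (5,3). |black|=7
Step 9: on WHITE (5,3): turn R to W, flip to black, move to (5,2). |black|=8
Step 10: on WHITE (5,2): turn R to N, flip to black, move to (4,2). |black|=9
Step 11: on WHITE (4,2): turn R to E, flip to black, move to (4,3). |black|=10
Step 12: on WHITE (4,3): turn R to S, flip to black, move to (5,3). |black|=11
Step 13: on BLACK (5,3): turn L to E, flip to white, move to (5,4). |black|=10
Step 14: on WHITE (5,4): turn R to S, flip to black, move to (6,4). |black|=11

Answer: 6 4 S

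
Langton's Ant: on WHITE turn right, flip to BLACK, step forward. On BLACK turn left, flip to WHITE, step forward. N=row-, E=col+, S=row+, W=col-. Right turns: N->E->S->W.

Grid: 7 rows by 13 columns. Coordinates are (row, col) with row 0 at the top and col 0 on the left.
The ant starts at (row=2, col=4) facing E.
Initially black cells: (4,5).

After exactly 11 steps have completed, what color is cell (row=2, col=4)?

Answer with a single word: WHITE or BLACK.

Step 1: on WHITE (2,4): turn R to S, flip to black, move to (3,4). |black|=2
Step 2: on WHITE (3,4): turn R to W, flip to black, move to (3,3). |black|=3
Step 3: on WHITE (3,3): turn R to N, flip to black, move to (2,3). |black|=4
Step 4: on WHITE (2,3): turn R to E, flip to black, move to (2,4). |black|=5
Step 5: on BLACK (2,4): turn L to N, flip to white, move to (1,4). |black|=4
Step 6: on WHITE (1,4): turn R to E, flip to black, move to (1,5). |black|=5
Step 7: on WHITE (1,5): turn R to S, flip to black, move to (2,5). |black|=6
Step 8: on WHITE (2,5): turn R to W, flip to black, move to (2,4). |black|=7
Step 9: on WHITE (2,4): turn R to N, flip to black, move to (1,4). |black|=8
Step 10: on BLACK (1,4): turn L to W, flip to white, move to (1,3). |black|=7
Step 11: on WHITE (1,3): turn R to N, flip to black, move to (0,3). |black|=8

Answer: BLACK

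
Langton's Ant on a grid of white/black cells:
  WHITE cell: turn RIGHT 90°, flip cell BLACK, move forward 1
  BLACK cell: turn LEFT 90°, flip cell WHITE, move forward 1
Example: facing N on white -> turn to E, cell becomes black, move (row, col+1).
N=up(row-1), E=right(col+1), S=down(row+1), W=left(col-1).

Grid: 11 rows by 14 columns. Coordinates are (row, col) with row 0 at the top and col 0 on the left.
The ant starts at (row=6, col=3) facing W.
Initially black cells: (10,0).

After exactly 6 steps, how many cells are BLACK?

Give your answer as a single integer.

Answer: 5

Derivation:
Step 1: on WHITE (6,3): turn R to N, flip to black, move to (5,3). |black|=2
Step 2: on WHITE (5,3): turn R to E, flip to black, move to (5,4). |black|=3
Step 3: on WHITE (5,4): turn R to S, flip to black, move to (6,4). |black|=4
Step 4: on WHITE (6,4): turn R to W, flip to black, move to (6,3). |black|=5
Step 5: on BLACK (6,3): turn L to S, flip to white, move to (7,3). |black|=4
Step 6: on WHITE (7,3): turn R to W, flip to black, move to (7,2). |black|=5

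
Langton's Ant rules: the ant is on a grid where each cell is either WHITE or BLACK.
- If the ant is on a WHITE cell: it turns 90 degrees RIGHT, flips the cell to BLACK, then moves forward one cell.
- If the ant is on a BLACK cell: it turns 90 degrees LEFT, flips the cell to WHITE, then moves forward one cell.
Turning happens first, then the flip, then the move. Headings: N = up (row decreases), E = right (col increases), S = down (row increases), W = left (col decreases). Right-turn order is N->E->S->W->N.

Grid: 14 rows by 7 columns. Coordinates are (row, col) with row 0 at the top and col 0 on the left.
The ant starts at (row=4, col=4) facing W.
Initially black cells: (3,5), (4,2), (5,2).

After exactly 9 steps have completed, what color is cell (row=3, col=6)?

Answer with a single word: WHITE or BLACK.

Answer: BLACK

Derivation:
Step 1: on WHITE (4,4): turn R to N, flip to black, move to (3,4). |black|=4
Step 2: on WHITE (3,4): turn R to E, flip to black, move to (3,5). |black|=5
Step 3: on BLACK (3,5): turn L to N, flip to white, move to (2,5). |black|=4
Step 4: on WHITE (2,5): turn R to E, flip to black, move to (2,6). |black|=5
Step 5: on WHITE (2,6): turn R to S, flip to black, move to (3,6). |black|=6
Step 6: on WHITE (3,6): turn R to W, flip to black, move to (3,5). |black|=7
Step 7: on WHITE (3,5): turn R to N, flip to black, move to (2,5). |black|=8
Step 8: on BLACK (2,5): turn L to W, flip to white, move to (2,4). |black|=7
Step 9: on WHITE (2,4): turn R to N, flip to black, move to (1,4). |black|=8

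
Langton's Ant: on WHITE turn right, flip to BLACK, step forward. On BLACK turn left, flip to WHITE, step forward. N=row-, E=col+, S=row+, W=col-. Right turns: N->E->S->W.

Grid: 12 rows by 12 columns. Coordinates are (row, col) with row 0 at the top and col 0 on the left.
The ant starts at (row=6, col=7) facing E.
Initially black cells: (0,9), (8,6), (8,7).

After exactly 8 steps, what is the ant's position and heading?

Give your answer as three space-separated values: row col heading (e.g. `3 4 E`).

Step 1: on WHITE (6,7): turn R to S, flip to black, move to (7,7). |black|=4
Step 2: on WHITE (7,7): turn R to W, flip to black, move to (7,6). |black|=5
Step 3: on WHITE (7,6): turn R to N, flip to black, move to (6,6). |black|=6
Step 4: on WHITE (6,6): turn R to E, flip to black, move to (6,7). |black|=7
Step 5: on BLACK (6,7): turn L to N, flip to white, move to (5,7). |black|=6
Step 6: on WHITE (5,7): turn R to E, flip to black, move to (5,8). |black|=7
Step 7: on WHITE (5,8): turn R to S, flip to black, move to (6,8). |black|=8
Step 8: on WHITE (6,8): turn R to W, flip to black, move to (6,7). |black|=9

Answer: 6 7 W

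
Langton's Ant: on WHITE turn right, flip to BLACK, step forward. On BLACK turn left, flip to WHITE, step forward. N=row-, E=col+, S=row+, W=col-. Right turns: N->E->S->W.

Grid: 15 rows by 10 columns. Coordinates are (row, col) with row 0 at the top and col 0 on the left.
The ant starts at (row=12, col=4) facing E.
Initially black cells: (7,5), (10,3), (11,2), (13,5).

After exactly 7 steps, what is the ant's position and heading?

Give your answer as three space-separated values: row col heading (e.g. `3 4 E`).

Answer: 12 5 S

Derivation:
Step 1: on WHITE (12,4): turn R to S, flip to black, move to (13,4). |black|=5
Step 2: on WHITE (13,4): turn R to W, flip to black, move to (13,3). |black|=6
Step 3: on WHITE (13,3): turn R to N, flip to black, move to (12,3). |black|=7
Step 4: on WHITE (12,3): turn R to E, flip to black, move to (12,4). |black|=8
Step 5: on BLACK (12,4): turn L to N, flip to white, move to (11,4). |black|=7
Step 6: on WHITE (11,4): turn R to E, flip to black, move to (11,5). |black|=8
Step 7: on WHITE (11,5): turn R to S, flip to black, move to (12,5). |black|=9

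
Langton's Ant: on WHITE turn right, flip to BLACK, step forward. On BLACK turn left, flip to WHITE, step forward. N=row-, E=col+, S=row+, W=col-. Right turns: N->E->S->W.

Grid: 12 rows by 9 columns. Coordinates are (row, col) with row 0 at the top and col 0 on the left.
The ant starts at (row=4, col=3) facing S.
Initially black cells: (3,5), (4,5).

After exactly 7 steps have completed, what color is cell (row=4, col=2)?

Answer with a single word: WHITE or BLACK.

Answer: BLACK

Derivation:
Step 1: on WHITE (4,3): turn R to W, flip to black, move to (4,2). |black|=3
Step 2: on WHITE (4,2): turn R to N, flip to black, move to (3,2). |black|=4
Step 3: on WHITE (3,2): turn R to E, flip to black, move to (3,3). |black|=5
Step 4: on WHITE (3,3): turn R to S, flip to black, move to (4,3). |black|=6
Step 5: on BLACK (4,3): turn L to E, flip to white, move to (4,4). |black|=5
Step 6: on WHITE (4,4): turn R to S, flip to black, move to (5,4). |black|=6
Step 7: on WHITE (5,4): turn R to W, flip to black, move to (5,3). |black|=7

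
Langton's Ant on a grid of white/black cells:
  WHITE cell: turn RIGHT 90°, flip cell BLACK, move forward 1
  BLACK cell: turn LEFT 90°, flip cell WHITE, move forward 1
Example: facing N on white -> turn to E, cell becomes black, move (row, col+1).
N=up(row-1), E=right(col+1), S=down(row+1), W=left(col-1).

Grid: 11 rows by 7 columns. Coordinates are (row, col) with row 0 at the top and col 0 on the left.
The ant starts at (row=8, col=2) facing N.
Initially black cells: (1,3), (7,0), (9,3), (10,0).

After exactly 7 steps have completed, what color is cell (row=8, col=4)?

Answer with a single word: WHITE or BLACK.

Answer: WHITE

Derivation:
Step 1: on WHITE (8,2): turn R to E, flip to black, move to (8,3). |black|=5
Step 2: on WHITE (8,3): turn R to S, flip to black, move to (9,3). |black|=6
Step 3: on BLACK (9,3): turn L to E, flip to white, move to (9,4). |black|=5
Step 4: on WHITE (9,4): turn R to S, flip to black, move to (10,4). |black|=6
Step 5: on WHITE (10,4): turn R to W, flip to black, move to (10,3). |black|=7
Step 6: on WHITE (10,3): turn R to N, flip to black, move to (9,3). |black|=8
Step 7: on WHITE (9,3): turn R to E, flip to black, move to (9,4). |black|=9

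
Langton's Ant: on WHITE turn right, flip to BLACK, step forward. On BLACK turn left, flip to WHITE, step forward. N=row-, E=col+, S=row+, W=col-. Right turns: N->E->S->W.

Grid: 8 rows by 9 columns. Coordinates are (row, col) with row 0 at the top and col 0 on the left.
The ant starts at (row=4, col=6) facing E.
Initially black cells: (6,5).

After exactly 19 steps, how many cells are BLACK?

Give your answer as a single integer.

Step 1: on WHITE (4,6): turn R to S, flip to black, move to (5,6). |black|=2
Step 2: on WHITE (5,6): turn R to W, flip to black, move to (5,5). |black|=3
Step 3: on WHITE (5,5): turn R to N, flip to black, move to (4,5). |black|=4
Step 4: on WHITE (4,5): turn R to E, flip to black, move to (4,6). |black|=5
Step 5: on BLACK (4,6): turn L to N, flip to white, move to (3,6). |black|=4
Step 6: on WHITE (3,6): turn R to E, flip to black, move to (3,7). |black|=5
Step 7: on WHITE (3,7): turn R to S, flip to black, move to (4,7). |black|=6
Step 8: on WHITE (4,7): turn R to W, flip to black, move to (4,6). |black|=7
Step 9: on WHITE (4,6): turn R to N, flip to black, move to (3,6). |black|=8
Step 10: on BLACK (3,6): turn L to W, flip to white, move to (3,5). |black|=7
Step 11: on WHITE (3,5): turn R to N, flip to black, move to (2,5). |black|=8
Step 12: on WHITE (2,5): turn R to E, flip to black, move to (2,6). |black|=9
Step 13: on WHITE (2,6): turn R to S, flip to black, move to (3,6). |black|=10
Step 14: on WHITE (3,6): turn R to W, flip to black, move to (3,5). |black|=11
Step 15: on BLACK (3,5): turn L to S, flip to white, move to (4,5). |black|=10
Step 16: on BLACK (4,5): turn L to E, flip to white, move to (4,6). |black|=9
Step 17: on BLACK (4,6): turn L to N, flip to white, move to (3,6). |black|=8
Step 18: on BLACK (3,6): turn L to W, flip to white, move to (3,5). |black|=7
Step 19: on WHITE (3,5): turn R to N, flip to black, move to (2,5). |black|=8

Answer: 8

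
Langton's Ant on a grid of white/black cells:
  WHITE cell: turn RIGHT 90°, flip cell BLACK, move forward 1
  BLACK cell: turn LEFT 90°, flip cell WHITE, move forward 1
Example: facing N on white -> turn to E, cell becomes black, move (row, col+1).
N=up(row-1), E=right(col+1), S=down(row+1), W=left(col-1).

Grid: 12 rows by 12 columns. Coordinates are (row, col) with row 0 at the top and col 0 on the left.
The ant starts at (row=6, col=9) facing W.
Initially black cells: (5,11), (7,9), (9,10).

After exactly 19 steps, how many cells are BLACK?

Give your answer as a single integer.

Answer: 10

Derivation:
Step 1: on WHITE (6,9): turn R to N, flip to black, move to (5,9). |black|=4
Step 2: on WHITE (5,9): turn R to E, flip to black, move to (5,10). |black|=5
Step 3: on WHITE (5,10): turn R to S, flip to black, move to (6,10). |black|=6
Step 4: on WHITE (6,10): turn R to W, flip to black, move to (6,9). |black|=7
Step 5: on BLACK (6,9): turn L to S, flip to white, move to (7,9). |black|=6
Step 6: on BLACK (7,9): turn L to E, flip to white, move to (7,10). |black|=5
Step 7: on WHITE (7,10): turn R to S, flip to black, move to (8,10). |black|=6
Step 8: on WHITE (8,10): turn R to W, flip to black, move to (8,9). |black|=7
Step 9: on WHITE (8,9): turn R to N, flip to black, move to (7,9). |black|=8
Step 10: on WHITE (7,9): turn R to E, flip to black, move to (7,10). |black|=9
Step 11: on BLACK (7,10): turn L to N, flip to white, move to (6,10). |black|=8
Step 12: on BLACK (6,10): turn L to W, flip to white, move to (6,9). |black|=7
Step 13: on WHITE (6,9): turn R to N, flip to black, move to (5,9). |black|=8
Step 14: on BLACK (5,9): turn L to W, flip to white, move to (5,8). |black|=7
Step 15: on WHITE (5,8): turn R to N, flip to black, move to (4,8). |black|=8
Step 16: on WHITE (4,8): turn R to E, flip to black, move to (4,9). |black|=9
Step 17: on WHITE (4,9): turn R to S, flip to black, move to (5,9). |black|=10
Step 18: on WHITE (5,9): turn R to W, flip to black, move to (5,8). |black|=11
Step 19: on BLACK (5,8): turn L to S, flip to white, move to (6,8). |black|=10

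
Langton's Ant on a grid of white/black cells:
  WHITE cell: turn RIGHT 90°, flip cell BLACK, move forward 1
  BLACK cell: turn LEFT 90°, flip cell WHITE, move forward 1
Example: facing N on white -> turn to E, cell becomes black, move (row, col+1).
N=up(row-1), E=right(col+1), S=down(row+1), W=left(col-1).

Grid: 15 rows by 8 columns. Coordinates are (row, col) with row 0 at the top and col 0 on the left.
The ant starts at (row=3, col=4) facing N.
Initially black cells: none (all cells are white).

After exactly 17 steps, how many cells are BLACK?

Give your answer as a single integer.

Step 1: on WHITE (3,4): turn R to E, flip to black, move to (3,5). |black|=1
Step 2: on WHITE (3,5): turn R to S, flip to black, move to (4,5). |black|=2
Step 3: on WHITE (4,5): turn R to W, flip to black, move to (4,4). |black|=3
Step 4: on WHITE (4,4): turn R to N, flip to black, move to (3,4). |black|=4
Step 5: on BLACK (3,4): turn L to W, flip to white, move to (3,3). |black|=3
Step 6: on WHITE (3,3): turn R to N, flip to black, move to (2,3). |black|=4
Step 7: on WHITE (2,3): turn R to E, flip to black, move to (2,4). |black|=5
Step 8: on WHITE (2,4): turn R to S, flip to black, move to (3,4). |black|=6
Step 9: on WHITE (3,4): turn R to W, flip to black, move to (3,3). |black|=7
Step 10: on BLACK (3,3): turn L to S, flip to white, move to (4,3). |black|=6
Step 11: on WHITE (4,3): turn R to W, flip to black, move to (4,2). |black|=7
Step 12: on WHITE (4,2): turn R to N, flip to black, move to (3,2). |black|=8
Step 13: on WHITE (3,2): turn R to E, flip to black, move to (3,3). |black|=9
Step 14: on WHITE (3,3): turn R to S, flip to black, move to (4,3). |black|=10
Step 15: on BLACK (4,3): turn L to E, flip to white, move to (4,4). |black|=9
Step 16: on BLACK (4,4): turn L to N, flip to white, move to (3,4). |black|=8
Step 17: on BLACK (3,4): turn L to W, flip to white, move to (3,3). |black|=7

Answer: 7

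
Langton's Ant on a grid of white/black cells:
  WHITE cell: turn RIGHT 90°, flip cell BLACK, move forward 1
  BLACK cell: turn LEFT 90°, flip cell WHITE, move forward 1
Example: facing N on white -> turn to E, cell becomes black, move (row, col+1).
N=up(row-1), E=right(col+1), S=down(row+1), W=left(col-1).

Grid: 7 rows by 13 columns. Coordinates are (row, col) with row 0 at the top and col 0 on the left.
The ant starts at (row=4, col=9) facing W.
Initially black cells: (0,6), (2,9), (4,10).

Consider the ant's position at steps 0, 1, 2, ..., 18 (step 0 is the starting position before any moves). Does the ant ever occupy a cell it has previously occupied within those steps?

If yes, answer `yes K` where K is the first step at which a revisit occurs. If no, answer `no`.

Step 1: on WHITE (4,9): turn R to N, flip to black, move to (3,9). |black|=4 — new cell
Step 2: on WHITE (3,9): turn R to E, flip to black, move to (3,10). |black|=5 — new cell
Step 3: on WHITE (3,10): turn R to S, flip to black, move to (4,10). |black|=6 — new cell
Step 4: on BLACK (4,10): turn L to E, flip to white, move to (4,11). |black|=5 — new cell
Step 5: on WHITE (4,11): turn R to S, flip to black, move to (5,11). |black|=6 — new cell
Step 6: on WHITE (5,11): turn R to W, flip to black, move to (5,10). |black|=7 — new cell
Step 7: on WHITE (5,10): turn R to N, flip to black, move to (4,10). |black|=8 — REVISIT

Answer: yes 7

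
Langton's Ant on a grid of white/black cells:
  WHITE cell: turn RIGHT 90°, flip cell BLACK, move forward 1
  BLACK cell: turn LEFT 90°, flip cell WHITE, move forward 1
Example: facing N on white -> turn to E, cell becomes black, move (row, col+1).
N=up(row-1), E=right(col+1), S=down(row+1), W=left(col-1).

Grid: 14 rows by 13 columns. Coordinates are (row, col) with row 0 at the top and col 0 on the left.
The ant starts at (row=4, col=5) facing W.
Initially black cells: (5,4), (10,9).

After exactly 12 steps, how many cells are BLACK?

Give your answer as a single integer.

Answer: 8

Derivation:
Step 1: on WHITE (4,5): turn R to N, flip to black, move to (3,5). |black|=3
Step 2: on WHITE (3,5): turn R to E, flip to black, move to (3,6). |black|=4
Step 3: on WHITE (3,6): turn R to S, flip to black, move to (4,6). |black|=5
Step 4: on WHITE (4,6): turn R to W, flip to black, move to (4,5). |black|=6
Step 5: on BLACK (4,5): turn L to S, flip to white, move to (5,5). |black|=5
Step 6: on WHITE (5,5): turn R to W, flip to black, move to (5,4). |black|=6
Step 7: on BLACK (5,4): turn L to S, flip to white, move to (6,4). |black|=5
Step 8: on WHITE (6,4): turn R to W, flip to black, move to (6,3). |black|=6
Step 9: on WHITE (6,3): turn R to N, flip to black, move to (5,3). |black|=7
Step 10: on WHITE (5,3): turn R to E, flip to black, move to (5,4). |black|=8
Step 11: on WHITE (5,4): turn R to S, flip to black, move to (6,4). |black|=9
Step 12: on BLACK (6,4): turn L to E, flip to white, move to (6,5). |black|=8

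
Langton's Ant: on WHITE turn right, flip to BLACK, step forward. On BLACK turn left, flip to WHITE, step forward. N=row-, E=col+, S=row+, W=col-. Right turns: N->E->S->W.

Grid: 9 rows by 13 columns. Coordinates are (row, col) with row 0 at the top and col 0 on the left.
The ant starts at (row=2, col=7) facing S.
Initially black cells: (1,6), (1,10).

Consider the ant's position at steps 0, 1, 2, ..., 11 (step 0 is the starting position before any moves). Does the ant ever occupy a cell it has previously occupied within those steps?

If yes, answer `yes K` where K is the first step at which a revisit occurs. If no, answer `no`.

Answer: yes 6

Derivation:
Step 1: on WHITE (2,7): turn R to W, flip to black, move to (2,6). |black|=3 — new cell
Step 2: on WHITE (2,6): turn R to N, flip to black, move to (1,6). |black|=4 — new cell
Step 3: on BLACK (1,6): turn L to W, flip to white, move to (1,5). |black|=3 — new cell
Step 4: on WHITE (1,5): turn R to N, flip to black, move to (0,5). |black|=4 — new cell
Step 5: on WHITE (0,5): turn R to E, flip to black, move to (0,6). |black|=5 — new cell
Step 6: on WHITE (0,6): turn R to S, flip to black, move to (1,6). |black|=6 — REVISIT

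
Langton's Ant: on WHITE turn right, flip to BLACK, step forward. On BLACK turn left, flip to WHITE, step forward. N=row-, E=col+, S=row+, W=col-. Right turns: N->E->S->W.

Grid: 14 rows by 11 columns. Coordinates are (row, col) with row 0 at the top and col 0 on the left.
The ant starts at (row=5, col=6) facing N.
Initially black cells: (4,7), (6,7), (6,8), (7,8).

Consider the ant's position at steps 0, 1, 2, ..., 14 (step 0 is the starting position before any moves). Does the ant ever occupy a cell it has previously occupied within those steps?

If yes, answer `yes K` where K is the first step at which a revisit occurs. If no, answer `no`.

Step 1: on WHITE (5,6): turn R to E, flip to black, move to (5,7). |black|=5 — new cell
Step 2: on WHITE (5,7): turn R to S, flip to black, move to (6,7). |black|=6 — new cell
Step 3: on BLACK (6,7): turn L to E, flip to white, move to (6,8). |black|=5 — new cell
Step 4: on BLACK (6,8): turn L to N, flip to white, move to (5,8). |black|=4 — new cell
Step 5: on WHITE (5,8): turn R to E, flip to black, move to (5,9). |black|=5 — new cell
Step 6: on WHITE (5,9): turn R to S, flip to black, move to (6,9). |black|=6 — new cell
Step 7: on WHITE (6,9): turn R to W, flip to black, move to (6,8). |black|=7 — REVISIT

Answer: yes 7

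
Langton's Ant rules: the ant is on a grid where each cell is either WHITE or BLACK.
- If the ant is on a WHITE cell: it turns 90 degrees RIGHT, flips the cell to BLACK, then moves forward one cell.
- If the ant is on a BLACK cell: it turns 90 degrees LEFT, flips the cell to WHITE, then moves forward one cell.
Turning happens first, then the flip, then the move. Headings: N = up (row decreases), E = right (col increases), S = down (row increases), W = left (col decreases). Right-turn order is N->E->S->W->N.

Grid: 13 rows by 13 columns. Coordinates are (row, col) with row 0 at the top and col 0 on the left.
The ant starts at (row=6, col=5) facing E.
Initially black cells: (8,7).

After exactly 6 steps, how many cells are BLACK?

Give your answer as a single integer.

Answer: 5

Derivation:
Step 1: on WHITE (6,5): turn R to S, flip to black, move to (7,5). |black|=2
Step 2: on WHITE (7,5): turn R to W, flip to black, move to (7,4). |black|=3
Step 3: on WHITE (7,4): turn R to N, flip to black, move to (6,4). |black|=4
Step 4: on WHITE (6,4): turn R to E, flip to black, move to (6,5). |black|=5
Step 5: on BLACK (6,5): turn L to N, flip to white, move to (5,5). |black|=4
Step 6: on WHITE (5,5): turn R to E, flip to black, move to (5,6). |black|=5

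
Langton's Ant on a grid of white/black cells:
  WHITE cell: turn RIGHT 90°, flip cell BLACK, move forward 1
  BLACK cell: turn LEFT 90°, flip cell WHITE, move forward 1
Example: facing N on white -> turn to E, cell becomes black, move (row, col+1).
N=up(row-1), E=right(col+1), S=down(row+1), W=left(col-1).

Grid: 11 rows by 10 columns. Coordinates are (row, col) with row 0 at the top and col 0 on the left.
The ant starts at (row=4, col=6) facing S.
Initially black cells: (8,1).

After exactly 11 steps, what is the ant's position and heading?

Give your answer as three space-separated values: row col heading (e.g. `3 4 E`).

Answer: 3 8 E

Derivation:
Step 1: on WHITE (4,6): turn R to W, flip to black, move to (4,5). |black|=2
Step 2: on WHITE (4,5): turn R to N, flip to black, move to (3,5). |black|=3
Step 3: on WHITE (3,5): turn R to E, flip to black, move to (3,6). |black|=4
Step 4: on WHITE (3,6): turn R to S, flip to black, move to (4,6). |black|=5
Step 5: on BLACK (4,6): turn L to E, flip to white, move to (4,7). |black|=4
Step 6: on WHITE (4,7): turn R to S, flip to black, move to (5,7). |black|=5
Step 7: on WHITE (5,7): turn R to W, flip to black, move to (5,6). |black|=6
Step 8: on WHITE (5,6): turn R to N, flip to black, move to (4,6). |black|=7
Step 9: on WHITE (4,6): turn R to E, flip to black, move to (4,7). |black|=8
Step 10: on BLACK (4,7): turn L to N, flip to white, move to (3,7). |black|=7
Step 11: on WHITE (3,7): turn R to E, flip to black, move to (3,8). |black|=8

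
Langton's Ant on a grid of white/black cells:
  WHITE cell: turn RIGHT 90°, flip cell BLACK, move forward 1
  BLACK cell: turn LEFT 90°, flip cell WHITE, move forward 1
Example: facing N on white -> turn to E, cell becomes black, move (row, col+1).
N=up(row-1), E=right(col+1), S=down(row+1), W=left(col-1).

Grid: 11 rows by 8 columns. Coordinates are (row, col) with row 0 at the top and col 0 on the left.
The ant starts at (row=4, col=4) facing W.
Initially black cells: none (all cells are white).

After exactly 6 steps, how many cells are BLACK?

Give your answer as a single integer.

Step 1: on WHITE (4,4): turn R to N, flip to black, move to (3,4). |black|=1
Step 2: on WHITE (3,4): turn R to E, flip to black, move to (3,5). |black|=2
Step 3: on WHITE (3,5): turn R to S, flip to black, move to (4,5). |black|=3
Step 4: on WHITE (4,5): turn R to W, flip to black, move to (4,4). |black|=4
Step 5: on BLACK (4,4): turn L to S, flip to white, move to (5,4). |black|=3
Step 6: on WHITE (5,4): turn R to W, flip to black, move to (5,3). |black|=4

Answer: 4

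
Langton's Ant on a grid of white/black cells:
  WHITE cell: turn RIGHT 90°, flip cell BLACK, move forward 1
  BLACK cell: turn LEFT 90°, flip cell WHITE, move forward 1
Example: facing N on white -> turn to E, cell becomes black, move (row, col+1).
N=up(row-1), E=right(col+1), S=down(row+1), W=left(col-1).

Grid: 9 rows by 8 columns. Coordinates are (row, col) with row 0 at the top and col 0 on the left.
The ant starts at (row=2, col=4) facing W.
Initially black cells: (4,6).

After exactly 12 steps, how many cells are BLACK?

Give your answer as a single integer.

Step 1: on WHITE (2,4): turn R to N, flip to black, move to (1,4). |black|=2
Step 2: on WHITE (1,4): turn R to E, flip to black, move to (1,5). |black|=3
Step 3: on WHITE (1,5): turn R to S, flip to black, move to (2,5). |black|=4
Step 4: on WHITE (2,5): turn R to W, flip to black, move to (2,4). |black|=5
Step 5: on BLACK (2,4): turn L to S, flip to white, move to (3,4). |black|=4
Step 6: on WHITE (3,4): turn R to W, flip to black, move to (3,3). |black|=5
Step 7: on WHITE (3,3): turn R to N, flip to black, move to (2,3). |black|=6
Step 8: on WHITE (2,3): turn R to E, flip to black, move to (2,4). |black|=7
Step 9: on WHITE (2,4): turn R to S, flip to black, move to (3,4). |black|=8
Step 10: on BLACK (3,4): turn L to E, flip to white, move to (3,5). |black|=7
Step 11: on WHITE (3,5): turn R to S, flip to black, move to (4,5). |black|=8
Step 12: on WHITE (4,5): turn R to W, flip to black, move to (4,4). |black|=9

Answer: 9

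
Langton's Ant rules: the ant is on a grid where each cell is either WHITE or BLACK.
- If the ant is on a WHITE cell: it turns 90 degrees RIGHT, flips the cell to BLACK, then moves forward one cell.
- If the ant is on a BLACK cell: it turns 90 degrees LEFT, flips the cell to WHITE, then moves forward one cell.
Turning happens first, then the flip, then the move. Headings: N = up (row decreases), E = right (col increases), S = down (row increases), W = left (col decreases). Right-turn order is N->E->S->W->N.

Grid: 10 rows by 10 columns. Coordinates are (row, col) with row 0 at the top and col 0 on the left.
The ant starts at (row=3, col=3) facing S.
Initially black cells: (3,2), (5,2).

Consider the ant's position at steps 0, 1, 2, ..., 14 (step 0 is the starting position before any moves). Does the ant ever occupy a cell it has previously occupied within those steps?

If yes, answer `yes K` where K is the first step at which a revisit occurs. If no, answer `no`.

Answer: yes 5

Derivation:
Step 1: on WHITE (3,3): turn R to W, flip to black, move to (3,2). |black|=3 — new cell
Step 2: on BLACK (3,2): turn L to S, flip to white, move to (4,2). |black|=2 — new cell
Step 3: on WHITE (4,2): turn R to W, flip to black, move to (4,1). |black|=3 — new cell
Step 4: on WHITE (4,1): turn R to N, flip to black, move to (3,1). |black|=4 — new cell
Step 5: on WHITE (3,1): turn R to E, flip to black, move to (3,2). |black|=5 — REVISIT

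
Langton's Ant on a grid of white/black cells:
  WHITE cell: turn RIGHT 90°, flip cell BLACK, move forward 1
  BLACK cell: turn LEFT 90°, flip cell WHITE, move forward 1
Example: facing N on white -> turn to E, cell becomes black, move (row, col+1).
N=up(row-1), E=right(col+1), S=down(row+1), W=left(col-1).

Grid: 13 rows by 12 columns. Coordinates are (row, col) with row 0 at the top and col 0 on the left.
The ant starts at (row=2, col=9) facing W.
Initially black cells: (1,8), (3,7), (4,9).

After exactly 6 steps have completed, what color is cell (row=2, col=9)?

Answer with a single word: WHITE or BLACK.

Step 1: on WHITE (2,9): turn R to N, flip to black, move to (1,9). |black|=4
Step 2: on WHITE (1,9): turn R to E, flip to black, move to (1,10). |black|=5
Step 3: on WHITE (1,10): turn R to S, flip to black, move to (2,10). |black|=6
Step 4: on WHITE (2,10): turn R to W, flip to black, move to (2,9). |black|=7
Step 5: on BLACK (2,9): turn L to S, flip to white, move to (3,9). |black|=6
Step 6: on WHITE (3,9): turn R to W, flip to black, move to (3,8). |black|=7

Answer: WHITE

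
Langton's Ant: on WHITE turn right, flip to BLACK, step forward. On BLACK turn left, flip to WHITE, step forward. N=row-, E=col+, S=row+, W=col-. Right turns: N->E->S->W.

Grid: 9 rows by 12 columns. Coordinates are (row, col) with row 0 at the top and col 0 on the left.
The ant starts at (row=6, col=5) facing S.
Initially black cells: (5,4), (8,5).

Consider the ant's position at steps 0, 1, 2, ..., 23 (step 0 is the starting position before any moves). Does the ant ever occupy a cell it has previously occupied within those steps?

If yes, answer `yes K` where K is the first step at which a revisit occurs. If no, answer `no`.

Answer: yes 6

Derivation:
Step 1: on WHITE (6,5): turn R to W, flip to black, move to (6,4). |black|=3 — new cell
Step 2: on WHITE (6,4): turn R to N, flip to black, move to (5,4). |black|=4 — new cell
Step 3: on BLACK (5,4): turn L to W, flip to white, move to (5,3). |black|=3 — new cell
Step 4: on WHITE (5,3): turn R to N, flip to black, move to (4,3). |black|=4 — new cell
Step 5: on WHITE (4,3): turn R to E, flip to black, move to (4,4). |black|=5 — new cell
Step 6: on WHITE (4,4): turn R to S, flip to black, move to (5,4). |black|=6 — REVISIT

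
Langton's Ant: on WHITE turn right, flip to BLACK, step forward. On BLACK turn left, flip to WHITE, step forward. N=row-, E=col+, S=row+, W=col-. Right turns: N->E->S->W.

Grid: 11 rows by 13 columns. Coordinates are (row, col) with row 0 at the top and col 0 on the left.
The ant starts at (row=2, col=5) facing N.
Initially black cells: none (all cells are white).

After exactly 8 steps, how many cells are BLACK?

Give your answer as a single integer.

Answer: 6

Derivation:
Step 1: on WHITE (2,5): turn R to E, flip to black, move to (2,6). |black|=1
Step 2: on WHITE (2,6): turn R to S, flip to black, move to (3,6). |black|=2
Step 3: on WHITE (3,6): turn R to W, flip to black, move to (3,5). |black|=3
Step 4: on WHITE (3,5): turn R to N, flip to black, move to (2,5). |black|=4
Step 5: on BLACK (2,5): turn L to W, flip to white, move to (2,4). |black|=3
Step 6: on WHITE (2,4): turn R to N, flip to black, move to (1,4). |black|=4
Step 7: on WHITE (1,4): turn R to E, flip to black, move to (1,5). |black|=5
Step 8: on WHITE (1,5): turn R to S, flip to black, move to (2,5). |black|=6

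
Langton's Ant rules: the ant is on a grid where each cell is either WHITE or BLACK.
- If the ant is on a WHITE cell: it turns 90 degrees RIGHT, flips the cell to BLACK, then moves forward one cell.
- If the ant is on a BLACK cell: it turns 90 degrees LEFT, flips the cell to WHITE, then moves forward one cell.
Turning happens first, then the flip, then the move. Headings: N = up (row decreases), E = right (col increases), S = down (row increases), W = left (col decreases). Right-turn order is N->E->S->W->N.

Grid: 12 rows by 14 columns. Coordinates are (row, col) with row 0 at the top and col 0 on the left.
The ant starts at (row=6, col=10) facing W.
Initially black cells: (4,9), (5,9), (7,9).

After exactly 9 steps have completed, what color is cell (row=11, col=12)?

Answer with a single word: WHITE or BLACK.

Answer: WHITE

Derivation:
Step 1: on WHITE (6,10): turn R to N, flip to black, move to (5,10). |black|=4
Step 2: on WHITE (5,10): turn R to E, flip to black, move to (5,11). |black|=5
Step 3: on WHITE (5,11): turn R to S, flip to black, move to (6,11). |black|=6
Step 4: on WHITE (6,11): turn R to W, flip to black, move to (6,10). |black|=7
Step 5: on BLACK (6,10): turn L to S, flip to white, move to (7,10). |black|=6
Step 6: on WHITE (7,10): turn R to W, flip to black, move to (7,9). |black|=7
Step 7: on BLACK (7,9): turn L to S, flip to white, move to (8,9). |black|=6
Step 8: on WHITE (8,9): turn R to W, flip to black, move to (8,8). |black|=7
Step 9: on WHITE (8,8): turn R to N, flip to black, move to (7,8). |black|=8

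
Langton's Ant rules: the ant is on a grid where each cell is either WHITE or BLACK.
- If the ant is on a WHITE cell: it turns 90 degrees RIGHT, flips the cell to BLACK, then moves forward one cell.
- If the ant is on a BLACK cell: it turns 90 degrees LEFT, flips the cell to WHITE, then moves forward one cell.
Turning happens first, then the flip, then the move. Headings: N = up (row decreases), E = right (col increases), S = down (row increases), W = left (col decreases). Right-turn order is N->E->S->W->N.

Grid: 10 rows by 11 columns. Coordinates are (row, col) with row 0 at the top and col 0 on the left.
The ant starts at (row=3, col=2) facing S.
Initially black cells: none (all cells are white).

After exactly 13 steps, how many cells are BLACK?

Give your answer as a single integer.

Step 1: on WHITE (3,2): turn R to W, flip to black, move to (3,1). |black|=1
Step 2: on WHITE (3,1): turn R to N, flip to black, move to (2,1). |black|=2
Step 3: on WHITE (2,1): turn R to E, flip to black, move to (2,2). |black|=3
Step 4: on WHITE (2,2): turn R to S, flip to black, move to (3,2). |black|=4
Step 5: on BLACK (3,2): turn L to E, flip to white, move to (3,3). |black|=3
Step 6: on WHITE (3,3): turn R to S, flip to black, move to (4,3). |black|=4
Step 7: on WHITE (4,3): turn R to W, flip to black, move to (4,2). |black|=5
Step 8: on WHITE (4,2): turn R to N, flip to black, move to (3,2). |black|=6
Step 9: on WHITE (3,2): turn R to E, flip to black, move to (3,3). |black|=7
Step 10: on BLACK (3,3): turn L to N, flip to white, move to (2,3). |black|=6
Step 11: on WHITE (2,3): turn R to E, flip to black, move to (2,4). |black|=7
Step 12: on WHITE (2,4): turn R to S, flip to black, move to (3,4). |black|=8
Step 13: on WHITE (3,4): turn R to W, flip to black, move to (3,3). |black|=9

Answer: 9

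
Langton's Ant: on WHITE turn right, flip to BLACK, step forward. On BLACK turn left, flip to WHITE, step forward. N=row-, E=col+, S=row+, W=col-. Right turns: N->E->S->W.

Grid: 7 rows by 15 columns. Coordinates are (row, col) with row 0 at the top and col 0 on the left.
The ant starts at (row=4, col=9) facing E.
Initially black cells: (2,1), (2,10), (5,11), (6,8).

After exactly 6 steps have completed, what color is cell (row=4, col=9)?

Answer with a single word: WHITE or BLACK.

Step 1: on WHITE (4,9): turn R to S, flip to black, move to (5,9). |black|=5
Step 2: on WHITE (5,9): turn R to W, flip to black, move to (5,8). |black|=6
Step 3: on WHITE (5,8): turn R to N, flip to black, move to (4,8). |black|=7
Step 4: on WHITE (4,8): turn R to E, flip to black, move to (4,9). |black|=8
Step 5: on BLACK (4,9): turn L to N, flip to white, move to (3,9). |black|=7
Step 6: on WHITE (3,9): turn R to E, flip to black, move to (3,10). |black|=8

Answer: WHITE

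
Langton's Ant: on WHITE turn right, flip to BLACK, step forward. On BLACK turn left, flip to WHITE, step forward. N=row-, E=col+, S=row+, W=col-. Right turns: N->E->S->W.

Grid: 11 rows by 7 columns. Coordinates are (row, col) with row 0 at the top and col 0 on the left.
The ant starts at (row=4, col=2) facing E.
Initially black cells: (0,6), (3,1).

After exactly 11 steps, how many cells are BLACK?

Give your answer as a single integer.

Step 1: on WHITE (4,2): turn R to S, flip to black, move to (5,2). |black|=3
Step 2: on WHITE (5,2): turn R to W, flip to black, move to (5,1). |black|=4
Step 3: on WHITE (5,1): turn R to N, flip to black, move to (4,1). |black|=5
Step 4: on WHITE (4,1): turn R to E, flip to black, move to (4,2). |black|=6
Step 5: on BLACK (4,2): turn L to N, flip to white, move to (3,2). |black|=5
Step 6: on WHITE (3,2): turn R to E, flip to black, move to (3,3). |black|=6
Step 7: on WHITE (3,3): turn R to S, flip to black, move to (4,3). |black|=7
Step 8: on WHITE (4,3): turn R to W, flip to black, move to (4,2). |black|=8
Step 9: on WHITE (4,2): turn R to N, flip to black, move to (3,2). |black|=9
Step 10: on BLACK (3,2): turn L to W, flip to white, move to (3,1). |black|=8
Step 11: on BLACK (3,1): turn L to S, flip to white, move to (4,1). |black|=7

Answer: 7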